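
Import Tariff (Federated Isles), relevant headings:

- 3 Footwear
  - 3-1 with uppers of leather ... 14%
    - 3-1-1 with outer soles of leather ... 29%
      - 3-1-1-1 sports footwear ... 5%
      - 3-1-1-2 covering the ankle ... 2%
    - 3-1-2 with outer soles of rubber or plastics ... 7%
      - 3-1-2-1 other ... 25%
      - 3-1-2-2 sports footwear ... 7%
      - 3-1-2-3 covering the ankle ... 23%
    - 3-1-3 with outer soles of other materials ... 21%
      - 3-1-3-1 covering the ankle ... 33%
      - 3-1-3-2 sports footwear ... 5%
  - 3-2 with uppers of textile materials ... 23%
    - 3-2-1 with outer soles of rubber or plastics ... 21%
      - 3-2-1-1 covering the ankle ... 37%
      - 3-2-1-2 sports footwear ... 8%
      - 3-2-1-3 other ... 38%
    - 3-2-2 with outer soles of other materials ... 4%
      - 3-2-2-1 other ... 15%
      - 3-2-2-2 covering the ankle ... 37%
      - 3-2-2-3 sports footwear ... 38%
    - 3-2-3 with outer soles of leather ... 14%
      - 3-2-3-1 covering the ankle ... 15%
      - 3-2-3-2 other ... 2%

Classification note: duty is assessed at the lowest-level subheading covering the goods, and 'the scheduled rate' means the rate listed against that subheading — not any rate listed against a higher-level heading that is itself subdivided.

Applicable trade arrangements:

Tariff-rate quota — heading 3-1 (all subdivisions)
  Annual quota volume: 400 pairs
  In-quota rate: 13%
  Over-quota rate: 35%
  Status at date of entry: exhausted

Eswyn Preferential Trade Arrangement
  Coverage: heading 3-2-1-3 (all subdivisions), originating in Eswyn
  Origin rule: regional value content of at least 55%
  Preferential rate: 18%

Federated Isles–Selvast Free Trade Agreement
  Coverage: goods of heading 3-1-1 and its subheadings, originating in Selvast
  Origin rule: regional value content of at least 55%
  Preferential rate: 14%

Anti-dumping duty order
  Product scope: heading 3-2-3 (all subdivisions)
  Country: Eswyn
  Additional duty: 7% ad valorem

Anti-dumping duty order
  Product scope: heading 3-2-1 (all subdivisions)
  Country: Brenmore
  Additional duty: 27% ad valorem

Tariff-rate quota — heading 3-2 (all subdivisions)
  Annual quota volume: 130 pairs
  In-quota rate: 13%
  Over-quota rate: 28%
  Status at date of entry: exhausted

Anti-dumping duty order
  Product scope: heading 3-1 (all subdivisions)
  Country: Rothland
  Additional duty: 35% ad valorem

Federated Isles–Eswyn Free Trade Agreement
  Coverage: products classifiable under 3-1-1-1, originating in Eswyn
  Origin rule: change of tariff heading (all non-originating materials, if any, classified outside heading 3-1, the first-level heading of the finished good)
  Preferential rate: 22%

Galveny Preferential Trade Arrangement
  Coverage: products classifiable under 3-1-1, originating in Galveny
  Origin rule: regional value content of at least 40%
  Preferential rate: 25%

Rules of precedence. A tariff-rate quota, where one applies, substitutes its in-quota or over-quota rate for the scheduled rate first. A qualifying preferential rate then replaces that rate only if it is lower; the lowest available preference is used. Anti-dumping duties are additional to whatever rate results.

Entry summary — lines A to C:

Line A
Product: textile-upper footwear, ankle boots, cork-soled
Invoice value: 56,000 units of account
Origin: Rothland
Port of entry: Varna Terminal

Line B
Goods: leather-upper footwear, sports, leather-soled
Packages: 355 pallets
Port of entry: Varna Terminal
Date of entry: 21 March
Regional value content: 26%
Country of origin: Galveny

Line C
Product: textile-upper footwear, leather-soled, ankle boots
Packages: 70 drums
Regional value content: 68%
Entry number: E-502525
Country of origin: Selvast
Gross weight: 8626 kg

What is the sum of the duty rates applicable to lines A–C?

91%

Line A: textile-upper → 3-2; cork-soled → 3-2-2; ankle boots → 3-2-2-2. Scheduled 37%. quota on 3-2 exhausted → over-quota 28%. → 28%.
Line B: leather-upper → 3-1; leather-soled → 3-1-1; sports → 3-1-1-1. Scheduled 5%. quota on 3-1 exhausted → over-quota 35%; Galveny agreement on 3-1-1: RVC < 40%. → 35%.
Line C: textile-upper → 3-2; leather-soled → 3-2-3; ankle boots → 3-2-3-1. Scheduled 15%. quota on 3-2 exhausted → over-quota 28%; Selvast agreement on 3-1-1: 3-2-3-1 not covered. → 28%.
Sum: 28% + 35% + 28% = 91%.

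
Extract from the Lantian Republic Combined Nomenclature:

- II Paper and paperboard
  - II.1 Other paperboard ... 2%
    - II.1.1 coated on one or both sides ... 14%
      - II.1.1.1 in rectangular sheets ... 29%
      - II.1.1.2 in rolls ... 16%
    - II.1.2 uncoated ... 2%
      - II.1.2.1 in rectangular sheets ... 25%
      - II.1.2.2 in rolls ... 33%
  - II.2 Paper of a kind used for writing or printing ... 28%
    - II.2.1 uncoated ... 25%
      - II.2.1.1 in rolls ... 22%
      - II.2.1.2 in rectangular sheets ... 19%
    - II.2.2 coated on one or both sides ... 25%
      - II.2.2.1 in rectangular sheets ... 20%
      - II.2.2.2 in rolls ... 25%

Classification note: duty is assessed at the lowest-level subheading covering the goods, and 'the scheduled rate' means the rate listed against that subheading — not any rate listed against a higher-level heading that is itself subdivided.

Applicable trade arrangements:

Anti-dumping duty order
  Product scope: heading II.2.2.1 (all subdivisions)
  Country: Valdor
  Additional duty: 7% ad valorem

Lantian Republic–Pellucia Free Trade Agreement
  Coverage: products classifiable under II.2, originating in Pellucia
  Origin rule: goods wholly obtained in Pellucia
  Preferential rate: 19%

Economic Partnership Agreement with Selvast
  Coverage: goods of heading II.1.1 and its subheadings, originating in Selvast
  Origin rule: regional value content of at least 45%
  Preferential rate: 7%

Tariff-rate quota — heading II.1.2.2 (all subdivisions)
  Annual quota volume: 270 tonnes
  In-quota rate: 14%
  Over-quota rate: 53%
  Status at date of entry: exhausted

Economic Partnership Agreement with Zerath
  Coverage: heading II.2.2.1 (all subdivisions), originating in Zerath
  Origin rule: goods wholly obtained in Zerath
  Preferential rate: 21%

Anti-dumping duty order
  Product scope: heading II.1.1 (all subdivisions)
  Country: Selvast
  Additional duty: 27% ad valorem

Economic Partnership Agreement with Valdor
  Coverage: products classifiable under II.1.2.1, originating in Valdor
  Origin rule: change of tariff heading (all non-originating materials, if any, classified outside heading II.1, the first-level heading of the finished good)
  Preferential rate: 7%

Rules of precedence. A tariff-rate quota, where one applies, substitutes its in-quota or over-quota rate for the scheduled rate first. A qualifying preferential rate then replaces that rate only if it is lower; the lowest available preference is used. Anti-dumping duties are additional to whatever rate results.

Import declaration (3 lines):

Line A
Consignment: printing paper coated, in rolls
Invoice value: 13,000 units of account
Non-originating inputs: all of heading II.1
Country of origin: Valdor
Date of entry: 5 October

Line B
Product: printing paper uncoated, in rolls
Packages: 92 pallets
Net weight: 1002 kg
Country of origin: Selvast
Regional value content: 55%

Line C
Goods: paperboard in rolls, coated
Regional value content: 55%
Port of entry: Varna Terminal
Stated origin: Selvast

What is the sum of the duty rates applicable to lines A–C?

81%

Line A: printing paper → II.2; coated → II.2.2; in rolls → II.2.2.2. Scheduled 25%. Valdor agreement on II.1.2.1: II.2.2.2 not covered. → 25%.
Line B: printing paper → II.2; uncoated → II.2.1; in rolls → II.2.1.1. Scheduled 22%. Selvast agreement on II.1.1: II.2.1.1 not covered. → 22%.
Line C: paperboard → II.1; coated → II.1.1; in rolls → II.1.1.2. Scheduled 16%. Selvast agreement on II.1.1: RVC ≥ 45% → 7% available; preferential 7%; anti-dumping (Selvast, II.1.1): +27%; total 7% + 27% = 34%. → 34%.
Sum: 25% + 22% + 34% = 81%.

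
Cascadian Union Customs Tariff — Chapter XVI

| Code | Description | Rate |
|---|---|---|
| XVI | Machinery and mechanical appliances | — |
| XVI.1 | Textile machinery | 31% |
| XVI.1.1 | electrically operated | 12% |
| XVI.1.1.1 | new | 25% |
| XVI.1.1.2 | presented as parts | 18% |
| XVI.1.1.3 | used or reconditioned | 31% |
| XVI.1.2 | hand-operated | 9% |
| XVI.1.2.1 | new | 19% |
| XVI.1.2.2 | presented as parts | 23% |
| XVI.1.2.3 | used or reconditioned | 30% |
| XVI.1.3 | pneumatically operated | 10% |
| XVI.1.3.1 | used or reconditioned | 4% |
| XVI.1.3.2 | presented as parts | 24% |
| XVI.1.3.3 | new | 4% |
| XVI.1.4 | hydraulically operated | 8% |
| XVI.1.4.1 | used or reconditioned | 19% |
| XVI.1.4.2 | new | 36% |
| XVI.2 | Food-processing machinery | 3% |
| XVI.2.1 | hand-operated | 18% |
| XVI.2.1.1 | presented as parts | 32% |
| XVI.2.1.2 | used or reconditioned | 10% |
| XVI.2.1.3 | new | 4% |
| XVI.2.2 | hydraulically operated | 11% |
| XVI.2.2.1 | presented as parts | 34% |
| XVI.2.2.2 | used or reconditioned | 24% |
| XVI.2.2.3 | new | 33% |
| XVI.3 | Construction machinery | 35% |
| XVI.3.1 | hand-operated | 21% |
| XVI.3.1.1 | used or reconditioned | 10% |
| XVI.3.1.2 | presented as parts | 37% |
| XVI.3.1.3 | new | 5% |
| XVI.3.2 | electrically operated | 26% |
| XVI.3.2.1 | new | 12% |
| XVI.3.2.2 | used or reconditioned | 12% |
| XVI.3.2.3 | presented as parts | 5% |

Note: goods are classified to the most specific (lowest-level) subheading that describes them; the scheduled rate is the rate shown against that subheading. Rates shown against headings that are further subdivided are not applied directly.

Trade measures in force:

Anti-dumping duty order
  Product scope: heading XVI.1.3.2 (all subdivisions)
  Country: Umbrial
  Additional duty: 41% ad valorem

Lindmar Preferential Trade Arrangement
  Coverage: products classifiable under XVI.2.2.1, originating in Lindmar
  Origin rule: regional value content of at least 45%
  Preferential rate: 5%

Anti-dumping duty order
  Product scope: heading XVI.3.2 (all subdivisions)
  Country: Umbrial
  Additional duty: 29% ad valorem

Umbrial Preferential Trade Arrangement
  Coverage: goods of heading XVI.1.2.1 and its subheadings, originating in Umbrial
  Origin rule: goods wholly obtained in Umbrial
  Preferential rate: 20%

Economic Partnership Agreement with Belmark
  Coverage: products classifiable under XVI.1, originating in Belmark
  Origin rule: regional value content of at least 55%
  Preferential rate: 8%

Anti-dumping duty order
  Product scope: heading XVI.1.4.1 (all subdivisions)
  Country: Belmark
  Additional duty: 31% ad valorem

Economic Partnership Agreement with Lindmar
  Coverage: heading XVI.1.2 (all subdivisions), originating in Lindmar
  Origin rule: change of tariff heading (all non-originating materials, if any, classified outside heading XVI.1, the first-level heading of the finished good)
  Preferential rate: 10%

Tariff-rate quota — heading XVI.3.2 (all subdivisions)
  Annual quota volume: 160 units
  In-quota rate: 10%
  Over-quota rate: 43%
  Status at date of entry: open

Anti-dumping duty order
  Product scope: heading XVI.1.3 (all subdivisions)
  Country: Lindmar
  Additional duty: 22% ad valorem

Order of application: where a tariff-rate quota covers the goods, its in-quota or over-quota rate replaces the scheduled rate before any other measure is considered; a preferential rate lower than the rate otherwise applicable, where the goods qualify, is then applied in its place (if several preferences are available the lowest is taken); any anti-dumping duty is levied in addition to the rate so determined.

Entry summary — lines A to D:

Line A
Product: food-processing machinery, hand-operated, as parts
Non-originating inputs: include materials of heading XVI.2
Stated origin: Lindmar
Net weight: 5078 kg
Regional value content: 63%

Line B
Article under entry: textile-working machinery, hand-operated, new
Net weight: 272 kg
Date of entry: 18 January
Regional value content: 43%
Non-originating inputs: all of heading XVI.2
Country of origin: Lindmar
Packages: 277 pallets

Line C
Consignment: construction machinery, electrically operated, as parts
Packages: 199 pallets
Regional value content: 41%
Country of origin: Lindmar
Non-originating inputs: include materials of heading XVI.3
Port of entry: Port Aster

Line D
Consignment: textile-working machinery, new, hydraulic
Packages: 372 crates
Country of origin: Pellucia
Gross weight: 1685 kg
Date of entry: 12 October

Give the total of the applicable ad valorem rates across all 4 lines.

Line A: food-processing → XVI.2; hand-operated → XVI.2.1; as parts → XVI.2.1.1. Scheduled 32%. Lindmar agreement on XVI.2.2.1: XVI.2.1.1 not covered; Lindmar agreement on XVI.1.2: XVI.2.1.1 not covered. → 32%.
Line B: textile-working → XVI.1; hand-operated → XVI.1.2; new → XVI.1.2.1. Scheduled 19%. Lindmar agreement on XVI.2.2.1: XVI.1.2.1 not covered; Lindmar agreement on XVI.1.2: CTH met → 10% available; preferential 10%. → 10%.
Line C: construction → XVI.3; electrically operated → XVI.3.2; as parts → XVI.3.2.3. Scheduled 5%. quota on XVI.3.2 open → in-quota 10%; Lindmar agreement on XVI.2.2.1: XVI.3.2.3 not covered; Lindmar agreement on XVI.1.2: XVI.3.2.3 not covered. → 10%.
Line D: textile-working → XVI.1; hydraulic → XVI.1.4; new → XVI.1.4.2. Scheduled 36%. No special measure applies. → 36%.
Sum: 32% + 10% + 10% + 36% = 88%.

88%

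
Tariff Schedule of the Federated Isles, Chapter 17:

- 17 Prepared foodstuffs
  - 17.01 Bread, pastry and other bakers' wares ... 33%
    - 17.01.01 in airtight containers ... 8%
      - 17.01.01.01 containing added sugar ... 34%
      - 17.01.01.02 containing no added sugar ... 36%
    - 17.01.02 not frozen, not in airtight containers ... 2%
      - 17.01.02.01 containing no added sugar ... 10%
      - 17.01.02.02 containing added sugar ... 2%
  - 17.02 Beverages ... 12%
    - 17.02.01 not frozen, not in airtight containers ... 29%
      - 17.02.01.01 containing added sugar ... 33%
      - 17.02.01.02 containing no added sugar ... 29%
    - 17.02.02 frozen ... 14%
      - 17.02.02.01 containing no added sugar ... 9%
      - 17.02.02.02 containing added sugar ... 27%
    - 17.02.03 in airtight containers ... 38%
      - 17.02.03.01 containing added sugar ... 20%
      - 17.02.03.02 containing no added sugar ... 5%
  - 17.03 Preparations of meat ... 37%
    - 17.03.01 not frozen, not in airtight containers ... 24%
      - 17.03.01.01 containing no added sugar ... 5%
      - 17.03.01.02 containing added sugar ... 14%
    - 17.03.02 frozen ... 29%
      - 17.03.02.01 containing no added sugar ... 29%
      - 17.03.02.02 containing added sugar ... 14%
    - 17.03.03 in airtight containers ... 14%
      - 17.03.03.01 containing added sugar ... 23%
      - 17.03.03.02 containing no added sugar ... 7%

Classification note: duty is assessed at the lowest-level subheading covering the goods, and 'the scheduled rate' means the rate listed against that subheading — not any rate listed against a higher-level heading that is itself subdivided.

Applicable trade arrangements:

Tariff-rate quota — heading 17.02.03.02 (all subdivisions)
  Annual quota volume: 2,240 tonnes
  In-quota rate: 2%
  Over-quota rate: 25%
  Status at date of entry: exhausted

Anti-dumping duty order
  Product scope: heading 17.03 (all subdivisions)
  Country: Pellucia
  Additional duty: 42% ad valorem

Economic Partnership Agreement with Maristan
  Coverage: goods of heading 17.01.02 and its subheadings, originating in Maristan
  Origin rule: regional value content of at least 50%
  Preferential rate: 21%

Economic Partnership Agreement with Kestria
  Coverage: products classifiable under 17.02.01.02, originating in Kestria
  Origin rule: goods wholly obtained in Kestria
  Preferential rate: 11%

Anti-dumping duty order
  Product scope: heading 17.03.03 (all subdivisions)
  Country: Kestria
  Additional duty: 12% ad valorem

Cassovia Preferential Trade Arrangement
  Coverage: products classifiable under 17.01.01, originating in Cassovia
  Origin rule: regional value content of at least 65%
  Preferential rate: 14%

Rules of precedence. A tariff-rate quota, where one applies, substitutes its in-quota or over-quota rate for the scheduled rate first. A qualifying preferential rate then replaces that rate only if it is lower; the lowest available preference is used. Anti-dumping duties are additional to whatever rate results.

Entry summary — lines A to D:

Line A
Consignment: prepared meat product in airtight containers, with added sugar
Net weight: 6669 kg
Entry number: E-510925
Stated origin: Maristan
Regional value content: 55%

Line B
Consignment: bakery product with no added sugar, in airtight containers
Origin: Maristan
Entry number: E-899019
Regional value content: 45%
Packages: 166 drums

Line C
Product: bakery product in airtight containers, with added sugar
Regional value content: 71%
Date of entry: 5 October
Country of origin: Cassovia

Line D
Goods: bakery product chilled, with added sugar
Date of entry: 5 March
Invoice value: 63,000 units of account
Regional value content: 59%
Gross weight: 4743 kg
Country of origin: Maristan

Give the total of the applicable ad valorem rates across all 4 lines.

Line A: prepared meat product → 17.03; in airtight containers → 17.03.03; with added sugar → 17.03.03.01. Scheduled 23%. Maristan agreement on 17.01.02: 17.03.03.01 not covered. → 23%.
Line B: bakery product → 17.01; in airtight containers → 17.01.01; with no added sugar → 17.01.01.02. Scheduled 36%. Maristan agreement on 17.01.02: 17.01.01.02 not covered. → 36%.
Line C: bakery product → 17.01; in airtight containers → 17.01.01; with added sugar → 17.01.01.01. Scheduled 34%. Cassovia agreement on 17.01.01: RVC ≥ 65% → 14% available; preferential 14%. → 14%.
Line D: bakery product → 17.01; chilled → 17.01.02; with added sugar → 17.01.02.02. Scheduled 2%. Maristan agreement on 17.01.02: RVC ≥ 50% → 21% available; preference 21% not lower than 2% → no reduction. → 2%.
Sum: 23% + 36% + 14% + 2% = 75%.

75%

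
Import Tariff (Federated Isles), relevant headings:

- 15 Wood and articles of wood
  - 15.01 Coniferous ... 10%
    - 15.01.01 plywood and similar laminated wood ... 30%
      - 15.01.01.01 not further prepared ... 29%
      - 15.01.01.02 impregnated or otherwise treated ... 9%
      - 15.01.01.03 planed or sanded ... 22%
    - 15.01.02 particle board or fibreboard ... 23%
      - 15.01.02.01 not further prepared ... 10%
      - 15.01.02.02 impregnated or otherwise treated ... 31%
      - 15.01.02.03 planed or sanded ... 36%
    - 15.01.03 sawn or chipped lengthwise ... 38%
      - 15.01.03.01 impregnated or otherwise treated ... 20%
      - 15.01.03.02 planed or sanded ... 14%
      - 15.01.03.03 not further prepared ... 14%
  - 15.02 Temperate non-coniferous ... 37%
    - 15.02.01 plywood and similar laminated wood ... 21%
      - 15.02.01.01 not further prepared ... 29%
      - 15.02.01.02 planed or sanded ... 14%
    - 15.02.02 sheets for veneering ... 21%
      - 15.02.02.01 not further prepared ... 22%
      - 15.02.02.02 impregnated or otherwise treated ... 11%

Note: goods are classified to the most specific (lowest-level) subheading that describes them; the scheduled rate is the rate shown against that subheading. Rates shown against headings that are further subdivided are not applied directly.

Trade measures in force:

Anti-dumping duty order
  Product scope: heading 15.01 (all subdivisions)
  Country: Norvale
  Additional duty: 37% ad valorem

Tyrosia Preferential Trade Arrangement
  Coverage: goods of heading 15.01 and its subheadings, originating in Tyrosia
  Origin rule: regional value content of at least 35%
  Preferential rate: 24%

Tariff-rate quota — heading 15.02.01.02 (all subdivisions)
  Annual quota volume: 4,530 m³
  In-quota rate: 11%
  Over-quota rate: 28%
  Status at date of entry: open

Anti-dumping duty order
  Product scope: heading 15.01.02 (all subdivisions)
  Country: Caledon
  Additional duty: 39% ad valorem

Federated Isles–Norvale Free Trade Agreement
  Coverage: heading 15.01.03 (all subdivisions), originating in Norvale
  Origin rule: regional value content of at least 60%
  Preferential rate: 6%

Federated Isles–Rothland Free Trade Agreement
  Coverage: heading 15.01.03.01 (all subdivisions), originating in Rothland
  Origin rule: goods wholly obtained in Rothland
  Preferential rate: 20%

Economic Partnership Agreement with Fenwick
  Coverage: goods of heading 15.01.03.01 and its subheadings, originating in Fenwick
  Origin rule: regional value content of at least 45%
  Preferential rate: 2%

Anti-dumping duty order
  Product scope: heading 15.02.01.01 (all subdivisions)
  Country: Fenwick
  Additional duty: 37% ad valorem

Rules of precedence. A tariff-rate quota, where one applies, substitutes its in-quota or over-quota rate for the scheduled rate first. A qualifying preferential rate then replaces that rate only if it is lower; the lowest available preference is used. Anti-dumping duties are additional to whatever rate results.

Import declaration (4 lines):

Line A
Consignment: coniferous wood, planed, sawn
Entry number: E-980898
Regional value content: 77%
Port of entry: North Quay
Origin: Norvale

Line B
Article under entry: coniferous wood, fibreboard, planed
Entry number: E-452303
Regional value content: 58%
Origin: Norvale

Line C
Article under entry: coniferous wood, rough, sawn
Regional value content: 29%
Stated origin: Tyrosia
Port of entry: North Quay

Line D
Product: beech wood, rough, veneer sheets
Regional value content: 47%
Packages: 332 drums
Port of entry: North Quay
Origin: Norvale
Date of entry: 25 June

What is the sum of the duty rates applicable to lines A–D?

Line A: coniferous → 15.01; sawn → 15.01.03; planed → 15.01.03.02. Scheduled 14%. Norvale agreement on 15.01.03: RVC ≥ 60% → 6% available; preferential 6%; anti-dumping (Norvale, 15.01): +37%; total 6% + 37% = 43%. → 43%.
Line B: coniferous → 15.01; fibreboard → 15.01.02; planed → 15.01.02.03. Scheduled 36%. Norvale agreement on 15.01.03: 15.01.02.03 not covered; anti-dumping (Norvale, 15.01): +37%; total 36% + 37% = 73%. → 73%.
Line C: coniferous → 15.01; sawn → 15.01.03; rough → 15.01.03.03. Scheduled 14%. Tyrosia agreement on 15.01: RVC < 35%. → 14%.
Line D: beech → 15.02; veneer sheets → 15.02.02; rough → 15.02.02.01. Scheduled 22%. Norvale agreement on 15.01.03: 15.02.02.01 not covered. → 22%.
Sum: 43% + 73% + 14% + 22% = 152%.

152%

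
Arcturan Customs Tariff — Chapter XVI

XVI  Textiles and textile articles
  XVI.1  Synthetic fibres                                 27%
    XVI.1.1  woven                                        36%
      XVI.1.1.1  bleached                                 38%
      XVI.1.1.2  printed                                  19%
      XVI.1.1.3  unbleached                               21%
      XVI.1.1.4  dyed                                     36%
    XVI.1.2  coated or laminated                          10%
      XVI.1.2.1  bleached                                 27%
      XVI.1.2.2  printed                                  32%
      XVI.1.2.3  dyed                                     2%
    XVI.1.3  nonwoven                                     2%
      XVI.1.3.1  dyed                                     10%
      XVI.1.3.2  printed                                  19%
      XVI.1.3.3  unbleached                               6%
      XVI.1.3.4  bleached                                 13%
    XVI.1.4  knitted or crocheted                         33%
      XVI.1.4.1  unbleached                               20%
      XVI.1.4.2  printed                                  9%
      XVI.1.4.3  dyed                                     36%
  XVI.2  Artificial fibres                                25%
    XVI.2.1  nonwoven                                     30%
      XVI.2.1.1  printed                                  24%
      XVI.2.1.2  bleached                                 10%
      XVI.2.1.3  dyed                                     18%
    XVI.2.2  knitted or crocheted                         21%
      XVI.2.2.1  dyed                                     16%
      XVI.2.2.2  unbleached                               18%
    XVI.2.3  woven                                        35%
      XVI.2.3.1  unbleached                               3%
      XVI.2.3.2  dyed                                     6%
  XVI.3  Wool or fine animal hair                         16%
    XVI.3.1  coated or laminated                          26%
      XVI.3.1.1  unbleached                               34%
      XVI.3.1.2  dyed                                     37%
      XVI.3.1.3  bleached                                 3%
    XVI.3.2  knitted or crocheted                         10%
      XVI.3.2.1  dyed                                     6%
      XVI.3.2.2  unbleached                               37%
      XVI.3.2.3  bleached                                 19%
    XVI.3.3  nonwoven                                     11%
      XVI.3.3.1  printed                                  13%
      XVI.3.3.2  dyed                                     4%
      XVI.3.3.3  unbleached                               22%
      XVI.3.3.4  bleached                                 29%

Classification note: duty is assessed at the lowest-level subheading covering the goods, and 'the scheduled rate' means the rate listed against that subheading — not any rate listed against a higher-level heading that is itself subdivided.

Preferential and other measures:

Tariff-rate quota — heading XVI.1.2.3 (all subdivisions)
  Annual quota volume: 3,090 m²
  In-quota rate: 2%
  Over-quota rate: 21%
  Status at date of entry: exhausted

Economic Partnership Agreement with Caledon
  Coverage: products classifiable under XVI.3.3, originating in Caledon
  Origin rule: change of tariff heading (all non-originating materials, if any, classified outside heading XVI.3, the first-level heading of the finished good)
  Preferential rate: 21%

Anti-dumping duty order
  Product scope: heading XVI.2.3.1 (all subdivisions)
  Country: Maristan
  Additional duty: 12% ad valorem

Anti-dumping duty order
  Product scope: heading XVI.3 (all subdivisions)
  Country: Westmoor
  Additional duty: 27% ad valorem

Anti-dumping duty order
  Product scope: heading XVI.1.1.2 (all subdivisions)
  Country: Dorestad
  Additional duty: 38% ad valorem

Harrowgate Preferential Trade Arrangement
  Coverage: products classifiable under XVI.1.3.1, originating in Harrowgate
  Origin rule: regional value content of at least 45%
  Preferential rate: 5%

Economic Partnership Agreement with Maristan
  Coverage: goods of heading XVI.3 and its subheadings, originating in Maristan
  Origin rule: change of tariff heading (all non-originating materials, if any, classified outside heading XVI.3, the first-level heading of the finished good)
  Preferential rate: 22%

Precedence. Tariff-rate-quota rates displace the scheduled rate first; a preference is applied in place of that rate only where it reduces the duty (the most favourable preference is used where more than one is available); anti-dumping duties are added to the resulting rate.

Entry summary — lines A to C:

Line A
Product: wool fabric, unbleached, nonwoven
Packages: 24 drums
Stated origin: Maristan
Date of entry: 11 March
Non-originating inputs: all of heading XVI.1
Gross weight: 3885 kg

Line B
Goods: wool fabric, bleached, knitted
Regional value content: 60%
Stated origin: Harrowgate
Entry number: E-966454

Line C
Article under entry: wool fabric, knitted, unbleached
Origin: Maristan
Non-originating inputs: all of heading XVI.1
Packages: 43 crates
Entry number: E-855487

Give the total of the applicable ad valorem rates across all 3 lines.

63%

Line A: wool → XVI.3; nonwoven → XVI.3.3; unbleached → XVI.3.3.3. Scheduled 22%. Maristan agreement on XVI.3: CTH met → 22% available; preference 22% not lower than 22% → no reduction. → 22%.
Line B: wool → XVI.3; knitted → XVI.3.2; bleached → XVI.3.2.3. Scheduled 19%. Harrowgate agreement on XVI.1.3.1: XVI.3.2.3 not covered. → 19%.
Line C: wool → XVI.3; knitted → XVI.3.2; unbleached → XVI.3.2.2. Scheduled 37%. Maristan agreement on XVI.3: CTH met → 22% available; preferential 22%. → 22%.
Sum: 22% + 19% + 22% = 63%.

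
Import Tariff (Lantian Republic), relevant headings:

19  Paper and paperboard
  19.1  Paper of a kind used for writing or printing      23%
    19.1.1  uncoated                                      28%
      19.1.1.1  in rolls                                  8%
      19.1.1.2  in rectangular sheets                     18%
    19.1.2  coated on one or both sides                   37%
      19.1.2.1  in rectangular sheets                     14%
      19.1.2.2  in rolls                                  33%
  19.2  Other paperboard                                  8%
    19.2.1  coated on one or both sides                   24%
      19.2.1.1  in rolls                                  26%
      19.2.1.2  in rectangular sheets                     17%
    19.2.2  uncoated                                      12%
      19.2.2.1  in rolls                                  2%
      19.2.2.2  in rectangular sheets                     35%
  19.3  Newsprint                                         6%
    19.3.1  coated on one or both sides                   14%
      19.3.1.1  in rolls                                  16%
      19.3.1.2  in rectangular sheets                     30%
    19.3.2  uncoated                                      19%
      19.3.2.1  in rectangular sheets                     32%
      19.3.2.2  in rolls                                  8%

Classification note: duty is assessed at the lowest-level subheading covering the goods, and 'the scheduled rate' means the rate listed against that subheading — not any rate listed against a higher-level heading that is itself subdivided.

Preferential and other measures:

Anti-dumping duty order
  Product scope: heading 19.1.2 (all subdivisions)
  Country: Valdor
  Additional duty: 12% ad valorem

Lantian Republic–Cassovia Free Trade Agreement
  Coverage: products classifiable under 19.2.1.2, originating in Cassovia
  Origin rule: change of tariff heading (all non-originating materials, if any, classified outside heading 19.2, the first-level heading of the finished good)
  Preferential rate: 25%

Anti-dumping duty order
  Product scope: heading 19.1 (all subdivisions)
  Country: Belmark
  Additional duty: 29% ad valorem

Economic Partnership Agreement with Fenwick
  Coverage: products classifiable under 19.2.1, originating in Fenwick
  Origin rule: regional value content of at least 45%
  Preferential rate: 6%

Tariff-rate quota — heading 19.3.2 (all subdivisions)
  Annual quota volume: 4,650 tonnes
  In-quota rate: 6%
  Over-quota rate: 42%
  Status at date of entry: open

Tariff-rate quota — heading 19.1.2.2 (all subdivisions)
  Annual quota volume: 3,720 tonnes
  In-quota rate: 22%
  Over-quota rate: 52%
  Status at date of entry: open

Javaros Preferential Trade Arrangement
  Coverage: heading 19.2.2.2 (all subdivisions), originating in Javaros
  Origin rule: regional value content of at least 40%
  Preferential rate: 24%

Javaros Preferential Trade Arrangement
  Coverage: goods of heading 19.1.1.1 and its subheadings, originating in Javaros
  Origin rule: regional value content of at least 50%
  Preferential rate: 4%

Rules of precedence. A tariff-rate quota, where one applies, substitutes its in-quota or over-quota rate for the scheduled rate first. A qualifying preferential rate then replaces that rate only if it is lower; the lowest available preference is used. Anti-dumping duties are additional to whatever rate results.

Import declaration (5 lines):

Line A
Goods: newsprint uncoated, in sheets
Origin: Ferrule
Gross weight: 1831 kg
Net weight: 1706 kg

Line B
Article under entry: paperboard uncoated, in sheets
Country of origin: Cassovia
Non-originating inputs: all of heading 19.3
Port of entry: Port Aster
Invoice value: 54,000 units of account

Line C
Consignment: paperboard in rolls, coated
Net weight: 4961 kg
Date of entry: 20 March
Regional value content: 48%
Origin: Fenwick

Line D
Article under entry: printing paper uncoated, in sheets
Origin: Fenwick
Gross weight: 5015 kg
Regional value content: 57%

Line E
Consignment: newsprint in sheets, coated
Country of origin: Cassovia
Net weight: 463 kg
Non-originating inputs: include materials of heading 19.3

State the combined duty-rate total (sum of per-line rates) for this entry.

95%

Line A: newsprint → 19.3; uncoated → 19.3.2; in sheets → 19.3.2.1. Scheduled 32%. quota on 19.3.2 open → in-quota 6%. → 6%.
Line B: paperboard → 19.2; uncoated → 19.2.2; in sheets → 19.2.2.2. Scheduled 35%. Cassovia agreement on 19.2.1.2: 19.2.2.2 not covered. → 35%.
Line C: paperboard → 19.2; coated → 19.2.1; in rolls → 19.2.1.1. Scheduled 26%. Fenwick agreement on 19.2.1: RVC ≥ 45% → 6% available; preferential 6%. → 6%.
Line D: printing paper → 19.1; uncoated → 19.1.1; in sheets → 19.1.1.2. Scheduled 18%. Fenwick agreement on 19.2.1: 19.1.1.2 not covered. → 18%.
Line E: newsprint → 19.3; coated → 19.3.1; in sheets → 19.3.1.2. Scheduled 30%. Cassovia agreement on 19.2.1.2: 19.3.1.2 not covered. → 30%.
Sum: 6% + 35% + 6% + 18% + 30% = 95%.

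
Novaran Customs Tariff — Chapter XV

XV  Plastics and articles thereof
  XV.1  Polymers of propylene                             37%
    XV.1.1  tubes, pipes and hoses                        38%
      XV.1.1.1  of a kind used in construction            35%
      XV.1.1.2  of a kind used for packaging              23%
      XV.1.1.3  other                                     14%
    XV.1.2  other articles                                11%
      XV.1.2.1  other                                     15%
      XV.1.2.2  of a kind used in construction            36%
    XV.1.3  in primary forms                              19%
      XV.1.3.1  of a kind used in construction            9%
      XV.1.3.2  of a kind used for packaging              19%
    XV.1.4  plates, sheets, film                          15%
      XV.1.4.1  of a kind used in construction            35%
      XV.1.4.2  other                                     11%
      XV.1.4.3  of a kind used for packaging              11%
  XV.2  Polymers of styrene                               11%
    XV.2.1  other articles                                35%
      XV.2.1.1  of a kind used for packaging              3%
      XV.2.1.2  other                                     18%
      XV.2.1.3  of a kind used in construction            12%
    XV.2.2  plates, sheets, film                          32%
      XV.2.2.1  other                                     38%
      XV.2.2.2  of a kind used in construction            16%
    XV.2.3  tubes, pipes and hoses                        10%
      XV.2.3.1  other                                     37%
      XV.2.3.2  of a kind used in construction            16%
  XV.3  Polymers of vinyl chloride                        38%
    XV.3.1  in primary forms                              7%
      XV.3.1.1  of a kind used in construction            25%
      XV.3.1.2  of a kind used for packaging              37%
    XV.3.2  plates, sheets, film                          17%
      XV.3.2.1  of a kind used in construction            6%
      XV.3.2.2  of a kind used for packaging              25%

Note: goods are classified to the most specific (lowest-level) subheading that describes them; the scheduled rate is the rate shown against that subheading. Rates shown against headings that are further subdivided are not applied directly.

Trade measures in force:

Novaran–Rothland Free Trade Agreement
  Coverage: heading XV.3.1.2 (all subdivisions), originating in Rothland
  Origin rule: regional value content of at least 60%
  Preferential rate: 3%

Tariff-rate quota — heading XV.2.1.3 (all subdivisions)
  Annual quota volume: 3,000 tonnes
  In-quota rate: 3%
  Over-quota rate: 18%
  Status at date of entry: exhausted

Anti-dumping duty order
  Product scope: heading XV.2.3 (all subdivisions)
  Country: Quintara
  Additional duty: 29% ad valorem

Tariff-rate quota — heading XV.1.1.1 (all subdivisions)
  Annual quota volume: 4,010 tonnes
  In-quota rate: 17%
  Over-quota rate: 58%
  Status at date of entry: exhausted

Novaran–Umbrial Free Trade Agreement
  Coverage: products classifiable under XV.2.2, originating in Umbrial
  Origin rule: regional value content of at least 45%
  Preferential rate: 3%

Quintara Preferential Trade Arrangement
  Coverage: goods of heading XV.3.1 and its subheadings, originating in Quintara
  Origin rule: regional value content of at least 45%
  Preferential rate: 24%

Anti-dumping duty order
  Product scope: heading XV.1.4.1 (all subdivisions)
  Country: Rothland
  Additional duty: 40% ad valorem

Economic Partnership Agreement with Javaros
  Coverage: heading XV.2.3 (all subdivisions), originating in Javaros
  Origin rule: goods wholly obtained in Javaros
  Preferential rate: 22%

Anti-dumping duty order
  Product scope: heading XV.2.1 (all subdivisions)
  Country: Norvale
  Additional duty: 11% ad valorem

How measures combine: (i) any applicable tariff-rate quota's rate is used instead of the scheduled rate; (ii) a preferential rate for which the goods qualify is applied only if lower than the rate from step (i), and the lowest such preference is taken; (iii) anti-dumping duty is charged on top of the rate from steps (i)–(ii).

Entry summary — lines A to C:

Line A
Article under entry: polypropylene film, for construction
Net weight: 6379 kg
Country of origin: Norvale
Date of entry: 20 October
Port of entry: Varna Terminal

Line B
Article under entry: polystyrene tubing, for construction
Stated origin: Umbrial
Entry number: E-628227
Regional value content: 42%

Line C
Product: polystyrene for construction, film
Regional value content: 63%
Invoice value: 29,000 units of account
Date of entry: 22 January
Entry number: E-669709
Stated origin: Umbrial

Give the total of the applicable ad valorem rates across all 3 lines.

Line A: polypropylene → XV.1; film → XV.1.4; for construction → XV.1.4.1. Scheduled 35%. No special measure applies. → 35%.
Line B: polystyrene → XV.2; tubing → XV.2.3; for construction → XV.2.3.2. Scheduled 16%. Umbrial agreement on XV.2.2: XV.2.3.2 not covered. → 16%.
Line C: polystyrene → XV.2; film → XV.2.2; for construction → XV.2.2.2. Scheduled 16%. Umbrial agreement on XV.2.2: RVC ≥ 45% → 3% available; preferential 3%. → 3%.
Sum: 35% + 16% + 3% = 54%.

54%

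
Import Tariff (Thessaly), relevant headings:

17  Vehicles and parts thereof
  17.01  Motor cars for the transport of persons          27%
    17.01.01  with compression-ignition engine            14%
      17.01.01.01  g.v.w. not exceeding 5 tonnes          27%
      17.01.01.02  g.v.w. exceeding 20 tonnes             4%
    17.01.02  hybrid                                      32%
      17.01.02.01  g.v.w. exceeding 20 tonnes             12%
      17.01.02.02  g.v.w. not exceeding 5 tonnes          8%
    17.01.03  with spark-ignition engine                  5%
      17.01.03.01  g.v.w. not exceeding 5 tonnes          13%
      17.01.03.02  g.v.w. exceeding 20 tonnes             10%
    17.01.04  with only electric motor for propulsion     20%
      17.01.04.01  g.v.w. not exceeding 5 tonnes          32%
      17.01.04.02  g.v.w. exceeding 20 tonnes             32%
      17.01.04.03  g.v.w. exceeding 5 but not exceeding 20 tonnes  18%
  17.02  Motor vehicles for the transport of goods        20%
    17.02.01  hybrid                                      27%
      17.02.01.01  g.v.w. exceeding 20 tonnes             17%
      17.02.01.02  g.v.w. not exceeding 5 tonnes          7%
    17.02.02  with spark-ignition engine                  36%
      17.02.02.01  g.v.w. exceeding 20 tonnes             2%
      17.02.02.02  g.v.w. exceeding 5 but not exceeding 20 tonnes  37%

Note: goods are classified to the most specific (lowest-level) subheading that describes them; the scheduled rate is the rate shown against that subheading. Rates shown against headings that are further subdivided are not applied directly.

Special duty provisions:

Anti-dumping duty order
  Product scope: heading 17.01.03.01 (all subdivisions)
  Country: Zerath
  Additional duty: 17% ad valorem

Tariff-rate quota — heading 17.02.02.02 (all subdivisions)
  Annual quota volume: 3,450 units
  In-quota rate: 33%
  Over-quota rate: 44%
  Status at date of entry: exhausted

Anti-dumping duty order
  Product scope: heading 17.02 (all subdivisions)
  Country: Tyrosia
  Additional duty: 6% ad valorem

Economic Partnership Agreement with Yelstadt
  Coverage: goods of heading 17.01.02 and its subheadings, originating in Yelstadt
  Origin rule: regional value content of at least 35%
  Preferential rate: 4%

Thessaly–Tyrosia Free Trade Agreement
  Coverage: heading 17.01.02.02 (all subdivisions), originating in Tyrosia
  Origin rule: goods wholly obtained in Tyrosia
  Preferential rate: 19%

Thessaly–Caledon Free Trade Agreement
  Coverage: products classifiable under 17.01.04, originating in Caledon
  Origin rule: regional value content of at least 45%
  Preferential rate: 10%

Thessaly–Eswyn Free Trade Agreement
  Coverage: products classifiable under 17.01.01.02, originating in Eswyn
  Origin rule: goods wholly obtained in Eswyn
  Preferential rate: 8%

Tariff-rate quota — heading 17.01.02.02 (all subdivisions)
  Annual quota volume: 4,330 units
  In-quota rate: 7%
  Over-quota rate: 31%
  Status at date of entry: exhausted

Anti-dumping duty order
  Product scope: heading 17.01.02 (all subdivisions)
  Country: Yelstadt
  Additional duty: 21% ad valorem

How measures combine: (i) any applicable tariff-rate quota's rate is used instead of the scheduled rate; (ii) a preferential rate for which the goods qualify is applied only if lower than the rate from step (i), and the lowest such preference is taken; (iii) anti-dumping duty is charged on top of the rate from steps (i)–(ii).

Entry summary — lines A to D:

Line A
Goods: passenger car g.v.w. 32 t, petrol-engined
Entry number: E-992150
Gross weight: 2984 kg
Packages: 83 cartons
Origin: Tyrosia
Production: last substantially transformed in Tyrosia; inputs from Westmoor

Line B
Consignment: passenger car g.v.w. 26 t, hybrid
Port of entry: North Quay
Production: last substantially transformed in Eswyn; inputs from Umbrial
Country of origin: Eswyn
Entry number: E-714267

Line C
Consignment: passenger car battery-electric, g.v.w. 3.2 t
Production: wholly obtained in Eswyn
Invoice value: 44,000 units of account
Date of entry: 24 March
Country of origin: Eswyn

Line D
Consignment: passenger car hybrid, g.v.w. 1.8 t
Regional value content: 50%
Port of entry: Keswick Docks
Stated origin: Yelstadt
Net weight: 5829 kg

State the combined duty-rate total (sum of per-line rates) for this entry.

79%

Line A: passenger car → 17.01; petrol-engined → 17.01.03; g.v.w. 32 t → 17.01.03.02. Scheduled 10%. Tyrosia agreement on 17.01.02.02: 17.01.03.02 not covered. → 10%.
Line B: passenger car → 17.01; hybrid → 17.01.02; g.v.w. 26 t → 17.01.02.01. Scheduled 12%. Eswyn agreement on 17.01.01.02: 17.01.02.01 not covered. → 12%.
Line C: passenger car → 17.01; battery-electric → 17.01.04; g.v.w. 3.2 t → 17.01.04.01. Scheduled 32%. Eswyn agreement on 17.01.01.02: 17.01.04.01 not covered. → 32%.
Line D: passenger car → 17.01; hybrid → 17.01.02; g.v.w. 1.8 t → 17.01.02.02. Scheduled 8%. quota on 17.01.02.02 exhausted → over-quota 31%; Yelstadt agreement on 17.01.02: RVC ≥ 35% → 4% available; preferential 4%; anti-dumping (Yelstadt, 17.01.02): +21%; total 4% + 21% = 25%. → 25%.
Sum: 10% + 12% + 32% + 25% = 79%.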